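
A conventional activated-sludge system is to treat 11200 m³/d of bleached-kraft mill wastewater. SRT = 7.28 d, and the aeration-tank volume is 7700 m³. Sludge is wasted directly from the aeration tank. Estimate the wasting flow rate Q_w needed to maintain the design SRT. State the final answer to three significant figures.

Wasting from the aeration tank: Q_w = V / θ_c = 7700 / 7.28 = 1058 m³/d.

Q_w ≈ 1060 m³/d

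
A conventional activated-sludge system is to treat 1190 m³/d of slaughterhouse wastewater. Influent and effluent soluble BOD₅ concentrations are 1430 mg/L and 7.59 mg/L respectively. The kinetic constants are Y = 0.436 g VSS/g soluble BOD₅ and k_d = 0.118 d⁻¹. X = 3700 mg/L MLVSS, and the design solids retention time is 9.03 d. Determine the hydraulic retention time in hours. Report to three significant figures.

τ ≈ 17.6 h

Rearranging the biomass balance for a CMAS with decay, V = Y·Q·ΔS·θ_c / [X·(1+k_d θ_c)] = 0.436 × 1190 × (1430 − 7.59) × 9.03 / [3700 × (1 + 0.118 × 9.03)] = 6.66×10^6 / 7642 = 872.0 m³.
τ = V/Q = 872.0/1190 = 0.7328 d, or 17.59 h.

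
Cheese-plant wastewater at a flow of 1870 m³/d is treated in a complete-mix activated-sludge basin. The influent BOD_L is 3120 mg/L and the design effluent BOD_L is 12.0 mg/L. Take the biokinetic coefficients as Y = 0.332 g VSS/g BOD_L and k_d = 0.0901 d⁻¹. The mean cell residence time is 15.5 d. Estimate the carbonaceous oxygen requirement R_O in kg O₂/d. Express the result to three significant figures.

R_O ≈ 4670 kg O₂/d

Y_obs = Y / (1 + k_d θ_c) = 0.332 / (1 + 0.0901 × 15.5) = 0.332 / 2.397 = 0.1385.
Mass of BOD_L removed per day: Q(S₀ − S) = 1870 × 3108 g/m³ = 5812 kg/d.
P_X = Y_obs·Q·(S₀ − S) = 0.1385 × 5812 = 805.1 kg VSS/d.
Carbonaceous O₂ demand = substrate oxidised − cell-mass equivalent = 5812 − 1.42 × 805.1 = 4669 kg O₂/d.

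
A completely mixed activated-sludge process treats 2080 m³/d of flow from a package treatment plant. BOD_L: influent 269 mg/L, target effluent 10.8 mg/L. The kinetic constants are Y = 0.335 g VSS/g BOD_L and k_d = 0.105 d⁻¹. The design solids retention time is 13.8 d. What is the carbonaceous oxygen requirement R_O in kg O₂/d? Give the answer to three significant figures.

R_O ≈ 433 kg O₂/d

The observed yield is Y_obs = Y/(1 + k_d·θ_c) = 0.335 / (1 + 0.105 × 13.8) = 0.335 / 2.449 = 0.1368 g VSS per g BOD_L removed.
Mass of BOD_L removed per day: Q(S₀ − S) = 2080 × 258.2 g/m³ = 537.1 kg/d.
P_X = Y_obs·Q·(S₀ − S) = 0.1368 × 537.1 = 73.46 kg VSS/d.
R_O = Q·ΔS − 1.42 P_X = 537.1 − 104.3 = 432.7 kg O₂/d.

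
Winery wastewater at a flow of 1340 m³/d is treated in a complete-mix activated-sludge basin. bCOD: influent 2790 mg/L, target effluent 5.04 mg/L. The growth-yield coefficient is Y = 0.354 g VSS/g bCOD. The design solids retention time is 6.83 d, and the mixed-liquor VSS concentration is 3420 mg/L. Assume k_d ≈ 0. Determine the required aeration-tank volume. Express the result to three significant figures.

With k_d = 0 the design equation reduces to V = Y Q (S₀−S) θ_c / X = 0.354 × 1340 × (2790 − 5.04) × 6.83 / 3420 = 2638 m³.

V ≈ 2640 m³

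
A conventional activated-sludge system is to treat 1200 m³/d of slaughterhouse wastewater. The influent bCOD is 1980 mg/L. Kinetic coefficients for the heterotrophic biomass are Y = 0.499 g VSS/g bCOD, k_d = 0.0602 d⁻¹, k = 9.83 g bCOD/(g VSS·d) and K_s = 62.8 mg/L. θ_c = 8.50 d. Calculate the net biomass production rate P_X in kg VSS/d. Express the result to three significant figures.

P_X ≈ 783 kg VSS/d

For a completely mixed reactor with recycle the Lawrence–McCarty relation gives S = K_s·(1 + k_d·θ_c) / [θ_c·(Y·k − k_d) − 1] = 62.8 × (1 + 0.0602 × 8.50) / [8.50 × (0.499 × 9.83 − 0.0602) − 1] = 94.93 / 40.18 = 2.363 mg/L.
The observed yield is Y_obs = Y/(1 + k_d·θ_c) = 0.499 / (1 + 0.0602 × 8.50) = 0.499 / 1.512 = 0.3301 g VSS per g bCOD removed.
Mass of bCOD removed per day: Q(S₀ − S) = 1200 × 1978 g/m³ = 2373 kg/d.
Net biomass production P_X = Y_obs × Q·(S₀ − S) = 0.3301 × 2373 = 783.4 kg VSS/d.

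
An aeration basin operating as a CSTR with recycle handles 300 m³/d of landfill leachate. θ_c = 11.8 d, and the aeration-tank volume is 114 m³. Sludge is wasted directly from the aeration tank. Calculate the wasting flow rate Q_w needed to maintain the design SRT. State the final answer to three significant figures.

For wasting at MLVSS concentration, Q_w = V/θ_c = 114.0/11.8 = 9.661 m³/d.

Q_w ≈ 9.66 m³/d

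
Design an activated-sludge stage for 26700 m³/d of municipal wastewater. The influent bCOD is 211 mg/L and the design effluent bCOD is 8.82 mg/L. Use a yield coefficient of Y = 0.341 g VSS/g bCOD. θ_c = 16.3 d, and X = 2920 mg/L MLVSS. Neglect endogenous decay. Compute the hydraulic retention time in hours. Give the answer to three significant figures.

Biomass mass balance (decay neglected): V·X = Y·Q·(S₀ − S)·θ_c, so V = 0.341 × 26700 × (211 − 8.82) × 16.3 / 2920 = 10276 m³.
Hydraulic retention time τ = V/Q = 10276 / 26700 = 0.3849 d = 9.237 h.

τ ≈ 9.24 h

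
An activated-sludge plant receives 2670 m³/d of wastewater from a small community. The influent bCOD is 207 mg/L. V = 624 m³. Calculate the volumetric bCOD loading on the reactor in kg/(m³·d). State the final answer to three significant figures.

L_v ≈ 0.886 kg bCOD/(m³·d)

Applied bCOD load per unit volume = Q·S₀/V = (2670 × 207/1000)/624.0 = 0.8857 kg bCOD·m⁻³·d⁻¹.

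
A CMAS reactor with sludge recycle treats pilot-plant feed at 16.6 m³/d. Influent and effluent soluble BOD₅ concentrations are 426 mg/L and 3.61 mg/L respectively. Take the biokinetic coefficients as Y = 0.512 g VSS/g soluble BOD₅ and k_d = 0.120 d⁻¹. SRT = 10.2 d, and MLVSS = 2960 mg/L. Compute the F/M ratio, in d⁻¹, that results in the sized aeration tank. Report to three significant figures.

From the SRT design equation V = Y Q (S₀−S) θ_c / [X (1 + k_d θ_c)] = 0.512 × 16.6 × (426 − 3.61) × 10.2 / [2960 × (1 + 0.120 × 10.2)] = 3.66×10^4 / 6583 = 5.562 m³.
Food-to-microorganism ratio F/M = Q S₀ / (V X) = 16.6 × 426 / (5.562 × 2960) = 0.4295 d⁻¹.

F/M ≈ 0.429 d⁻¹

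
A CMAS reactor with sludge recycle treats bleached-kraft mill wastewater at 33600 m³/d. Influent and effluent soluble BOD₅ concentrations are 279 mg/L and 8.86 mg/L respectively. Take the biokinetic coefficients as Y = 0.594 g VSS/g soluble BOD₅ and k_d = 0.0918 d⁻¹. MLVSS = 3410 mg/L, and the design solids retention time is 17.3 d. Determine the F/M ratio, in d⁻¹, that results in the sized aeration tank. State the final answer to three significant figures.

F/M ≈ 0.260 d⁻¹

Rearranging the biomass balance for a CMAS with decay, V = Y·Q·ΔS·θ_c / [X·(1+k_d θ_c)] = 0.594 × 33600 × (279 − 8.86) × 17.3 / [3410 × (1 + 0.0918 × 17.3)] = 9.33×10^7 / 8826 = 10569 m³.
Food-to-microorganism ratio F/M = Q S₀ / (V X) = 33600 × 279 / (10569 × 3410) = 0.2601 d⁻¹.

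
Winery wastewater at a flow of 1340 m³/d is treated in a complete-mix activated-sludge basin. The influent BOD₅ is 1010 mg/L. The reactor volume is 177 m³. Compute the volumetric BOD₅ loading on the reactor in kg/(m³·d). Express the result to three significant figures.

L_v ≈ 7.65 kg BOD₅/(m³·d)

L_v = Q S₀ / V = 1340 × 1010 × 10⁻³ / 177.0 = 7.646 kg/(m³·d).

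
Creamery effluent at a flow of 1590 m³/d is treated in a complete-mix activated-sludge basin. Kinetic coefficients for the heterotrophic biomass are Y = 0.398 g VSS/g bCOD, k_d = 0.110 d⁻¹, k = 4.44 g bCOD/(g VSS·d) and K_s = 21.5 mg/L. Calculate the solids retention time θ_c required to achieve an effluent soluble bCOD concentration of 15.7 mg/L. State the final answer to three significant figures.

Specific growth rate at S = 15.7 mg/L: μ = YkS/(K_s+S) = 0.398·4.44·15.7/(21.5+15.7) = 0.7458 d⁻¹.
θ_c = 1/(μ − k_d) = 1/(0.7458 − 0.110) = 1/0.6358 = 1.573 d.

θ_c ≈ 1.57 d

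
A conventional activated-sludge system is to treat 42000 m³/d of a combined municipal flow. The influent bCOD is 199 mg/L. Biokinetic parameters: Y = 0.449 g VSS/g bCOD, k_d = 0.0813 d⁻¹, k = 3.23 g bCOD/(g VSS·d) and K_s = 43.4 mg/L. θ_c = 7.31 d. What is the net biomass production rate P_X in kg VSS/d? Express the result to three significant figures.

P_X ≈ 2260 kg VSS/d

From the Monod/SRT balance for a CMAS, S = K_s·(1+k_d θ_c)/[θ_c·(Y k − k_d) − 1] = 43.4 × (1 + 0.0813 × 7.31) / [7.31 × (0.449 × 3.23 − 0.0813) − 1] = 69.19 / 9.007 = 7.682 mg/L.
The observed yield is Y_obs = Y/(1 + k_d·θ_c) = 0.449 / (1 + 0.0813 × 7.31) = 0.449 / 1.594 = 0.2816 g VSS per g bCOD removed.
ΔS = 199 − 7.68 = 191.3 mg/L, so the substrate removal rate is 42000 × 191.3/1000 = 8035 kg bCOD/d.
So the net sludge growth is P_X = 0.2816 × 8035 = 2263 kg VSS/d.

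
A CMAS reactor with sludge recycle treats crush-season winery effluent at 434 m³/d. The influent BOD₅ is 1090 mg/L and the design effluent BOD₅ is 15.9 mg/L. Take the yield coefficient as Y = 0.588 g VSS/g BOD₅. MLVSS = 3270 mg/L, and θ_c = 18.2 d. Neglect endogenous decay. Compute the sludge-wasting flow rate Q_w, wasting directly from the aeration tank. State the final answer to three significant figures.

Q_w ≈ 83.8 m³/d

V·X = Y·Q·ΔS·θ_c gives V = 0.588 × 434 × (1090 − 15.9) × 18.2 / 3270 = 1526 m³.
Wasting from the aeration tank: Q_w = V / θ_c = 1526 / 18.2 = 83.82 m³/d.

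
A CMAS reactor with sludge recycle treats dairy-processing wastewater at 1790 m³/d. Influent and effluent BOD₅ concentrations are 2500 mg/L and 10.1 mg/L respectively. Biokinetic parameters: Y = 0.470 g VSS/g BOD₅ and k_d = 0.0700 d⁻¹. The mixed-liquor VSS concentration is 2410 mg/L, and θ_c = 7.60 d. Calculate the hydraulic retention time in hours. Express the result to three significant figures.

Steady-state biomass mass balance: V·X·(1 + k_d·θ_c) = Y·Q·(S₀ − S)·θ_c, so V = 0.470 × 1790 × (2500 − 10.1) × 7.60 / [2410 × (1 + 0.0700 × 7.60)] = 1.59×10^7 / 3692 = 4312 m³.
τ = V/Q = 4312/1790 = 2.409 d, or 57.81 h.

τ ≈ 57.8 h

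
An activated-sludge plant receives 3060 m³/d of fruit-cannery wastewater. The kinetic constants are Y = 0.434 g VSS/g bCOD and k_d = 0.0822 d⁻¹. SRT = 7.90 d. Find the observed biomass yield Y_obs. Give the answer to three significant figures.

Y_obs ≈ 0.263 g VSS/g bCOD

The observed yield is Y_obs = Y/(1 + k_d·θ_c) = 0.434 / (1 + 0.0822 × 7.90) = 0.434 / 1.649 = 0.2631 g VSS per g bCOD removed.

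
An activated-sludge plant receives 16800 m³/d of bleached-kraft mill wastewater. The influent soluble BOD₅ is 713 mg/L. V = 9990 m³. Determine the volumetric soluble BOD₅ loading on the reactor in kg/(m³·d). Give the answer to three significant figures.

L_v = Q S₀ / V = 16800 × 713 × 10⁻³ / 9990 = 1.199 kg/(m³·d).

L_v ≈ 1.20 kg soluble BOD₅/(m³·d)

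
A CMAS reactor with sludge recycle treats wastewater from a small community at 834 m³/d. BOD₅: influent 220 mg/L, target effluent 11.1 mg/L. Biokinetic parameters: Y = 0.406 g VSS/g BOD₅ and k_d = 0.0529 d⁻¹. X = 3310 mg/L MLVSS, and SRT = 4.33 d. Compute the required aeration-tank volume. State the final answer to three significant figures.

V ≈ 75.3 m³

Steady-state biomass mass balance: V·X·(1 + k_d·θ_c) = Y·Q·(S₀ − S)·θ_c, so V = 0.406 × 834 × (220 − 11.1) × 4.33 / [3310 × (1 + 0.0529 × 4.33)] = 3.06×10^5 / 4068 = 75.29 m³.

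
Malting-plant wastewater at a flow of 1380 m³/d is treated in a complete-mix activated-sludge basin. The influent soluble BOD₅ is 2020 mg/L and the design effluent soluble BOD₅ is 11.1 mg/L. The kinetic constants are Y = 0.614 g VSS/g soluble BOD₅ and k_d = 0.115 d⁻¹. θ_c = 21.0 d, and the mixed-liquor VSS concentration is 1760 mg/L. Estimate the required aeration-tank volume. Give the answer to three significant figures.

V ≈ 5950 m³

Steady-state biomass mass balance: V·X·(1 + k_d·θ_c) = Y·Q·(S₀ − S)·θ_c, so V = 0.614 × 1380 × (2020 − 11.1) × 21.0 / [1760 × (1 + 0.115 × 21.0)] = 3.57×10^7 / 6010 = 5947 m³.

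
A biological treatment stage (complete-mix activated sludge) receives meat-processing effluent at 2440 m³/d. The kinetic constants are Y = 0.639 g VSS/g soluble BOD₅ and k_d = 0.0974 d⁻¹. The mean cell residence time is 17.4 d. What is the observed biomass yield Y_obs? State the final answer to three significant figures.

Correct the yield for decay: Y_obs = Y/(1 + k_d θ_c) = 0.639 / (1 + 0.0974 × 17.4) = 0.639 / 2.695 = 0.2371.

Y_obs ≈ 0.237 g VSS/g soluble BOD₅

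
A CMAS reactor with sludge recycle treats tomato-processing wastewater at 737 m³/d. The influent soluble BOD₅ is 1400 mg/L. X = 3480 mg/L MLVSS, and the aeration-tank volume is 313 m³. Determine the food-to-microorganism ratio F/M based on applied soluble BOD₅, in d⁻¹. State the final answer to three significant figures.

F/M ≈ 0.947 d⁻¹

F/M = applied load / biomass = Q·S₀/(V·X) = 737 × 1400 / (313.0 × 3480) = 0.9473 d⁻¹.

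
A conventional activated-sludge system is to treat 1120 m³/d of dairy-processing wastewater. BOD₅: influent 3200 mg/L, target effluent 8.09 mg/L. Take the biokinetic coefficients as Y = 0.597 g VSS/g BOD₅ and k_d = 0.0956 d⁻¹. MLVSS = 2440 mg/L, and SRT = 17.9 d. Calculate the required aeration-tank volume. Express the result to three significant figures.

V ≈ 5770 m³

From the SRT design equation V = Y Q (S₀−S) θ_c / [X (1 + k_d θ_c)] = 0.597 × 1120 × (3200 − 8.09) × 17.9 / [2440 × (1 + 0.0956 × 17.9)] = 3.82×10^7 / 6615 = 5775 m³.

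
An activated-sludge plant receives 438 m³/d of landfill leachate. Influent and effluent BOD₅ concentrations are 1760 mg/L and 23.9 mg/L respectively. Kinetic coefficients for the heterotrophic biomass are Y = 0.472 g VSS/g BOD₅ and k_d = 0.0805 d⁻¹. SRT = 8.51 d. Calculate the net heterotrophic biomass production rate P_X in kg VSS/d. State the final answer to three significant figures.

P_X ≈ 213 kg VSS/d

The observed yield is Y_obs = Y/(1 + k_d·θ_c) = 0.472 / (1 + 0.0805 × 8.51) = 0.472 / 1.685 = 0.2801 g VSS per g BOD₅ removed.
Substrate removed = Q·(S₀ − S) = 438 m³/d × (1760 − 23.9) g/m³ = 7.6×10^5 g/d = 760.4 kg/d.
Net biomass production P_X = Y_obs × Q·(S₀ − S) = 0.2801 × 760.4 = 213.0 kg VSS/d.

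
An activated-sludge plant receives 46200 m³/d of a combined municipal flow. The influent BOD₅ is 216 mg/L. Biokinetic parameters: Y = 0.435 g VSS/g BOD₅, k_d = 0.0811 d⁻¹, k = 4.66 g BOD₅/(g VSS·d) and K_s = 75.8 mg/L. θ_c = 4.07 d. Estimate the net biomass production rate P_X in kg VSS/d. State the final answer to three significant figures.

For a completely mixed reactor with recycle the Lawrence–McCarty relation gives S = K_s·(1 + k_d·θ_c) / [θ_c·(Y·k − k_d) − 1] = 75.8 × (1 + 0.0811 × 4.07) / [4.07 × (0.435 × 4.66 − 0.0811) − 1] = 100.8 / 6.920 = 14.57 mg/L.
Correct the yield for decay: Y_obs = Y/(1 + k_d θ_c) = 0.435 / (1 + 0.0811 × 4.07) = 0.435 / 1.330 = 0.3270.
Mass of BOD₅ removed per day: Q(S₀ − S) = 46200 × 201.4 g/m³ = 9305 kg/d.
Net biomass production P_X = Y_obs × Q·(S₀ − S) = 0.3270 × 9305 = 3043 kg VSS/d.

P_X ≈ 3040 kg VSS/d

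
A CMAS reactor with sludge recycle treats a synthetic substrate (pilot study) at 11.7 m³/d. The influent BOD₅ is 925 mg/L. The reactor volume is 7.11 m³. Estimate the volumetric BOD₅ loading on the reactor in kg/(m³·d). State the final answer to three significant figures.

Applied BOD₅ load per unit volume = Q·S₀/V = (11.7 × 925/1000)/7.110 = 1.522 kg BOD₅·m⁻³·d⁻¹.

L_v ≈ 1.52 kg BOD₅/(m³·d)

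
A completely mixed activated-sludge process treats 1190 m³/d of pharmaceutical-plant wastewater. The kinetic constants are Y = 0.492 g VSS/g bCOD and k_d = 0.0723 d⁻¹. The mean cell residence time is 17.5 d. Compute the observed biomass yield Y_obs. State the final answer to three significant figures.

Y_obs ≈ 0.217 g VSS/g bCOD

Observed yield with endogenous decay: Y_obs = Y / (1 + k_d·θ_c) = 0.492 / (1 + 0.0723 × 17.5) = 0.492 / 2.265 = 0.2172 g VSS/g bCOD.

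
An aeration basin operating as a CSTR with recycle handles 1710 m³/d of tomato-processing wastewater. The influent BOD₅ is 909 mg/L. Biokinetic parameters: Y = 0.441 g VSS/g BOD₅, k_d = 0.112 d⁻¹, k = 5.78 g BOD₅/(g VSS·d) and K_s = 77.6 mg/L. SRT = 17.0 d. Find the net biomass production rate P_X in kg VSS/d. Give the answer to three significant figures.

For a completely mixed reactor with recycle the Lawrence–McCarty relation gives S = K_s·(1 + k_d·θ_c) / [θ_c·(Y·k − k_d) − 1] = 77.6 × (1 + 0.112 × 17.0) / [17.0 × (0.441 × 5.78 − 0.112) − 1] = 225.4 / 40.43 = 5.574 mg/L.
Observed yield with endogenous decay: Y_obs = Y / (1 + k_d·θ_c) = 0.441 / (1 + 0.112 × 17.0) = 0.441 / 2.904 = 0.1519 g VSS/g BOD₅.
Q·(S₀ − S) = 1710 × (909 − 5.57) × 10⁻³ = 1545 kg/d removed.
Net biomass production P_X = Y_obs × Q·(S₀ − S) = 0.1519 × 1545 = 234.6 kg VSS/d.

P_X ≈ 235 kg VSS/d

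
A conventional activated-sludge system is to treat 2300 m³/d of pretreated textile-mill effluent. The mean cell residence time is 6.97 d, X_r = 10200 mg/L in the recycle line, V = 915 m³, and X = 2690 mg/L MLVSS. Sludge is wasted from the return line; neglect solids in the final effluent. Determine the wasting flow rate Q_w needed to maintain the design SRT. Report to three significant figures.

θ_c = V·X/(Q_w·X_r) when wasting from the recycle, so Q_w = V·X/(θ_c·X_r) = 915.0 × 2690 / (6.97 × 10200) = 34.62 m³/d.

Q_w ≈ 34.6 m³/d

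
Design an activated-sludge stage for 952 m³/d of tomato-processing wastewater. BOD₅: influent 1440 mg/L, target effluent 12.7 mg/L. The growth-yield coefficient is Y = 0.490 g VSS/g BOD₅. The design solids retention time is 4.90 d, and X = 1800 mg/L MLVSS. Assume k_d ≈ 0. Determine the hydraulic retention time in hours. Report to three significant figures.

V·X = Y·Q·ΔS·θ_c gives V = 0.490 × 952 × (1440 − 12.7) × 4.90 / 1800 = 1812 m³.
Hydraulic retention time τ = V/Q = 1812 / 952 = 1.904 d = 45.69 h.

τ ≈ 45.7 h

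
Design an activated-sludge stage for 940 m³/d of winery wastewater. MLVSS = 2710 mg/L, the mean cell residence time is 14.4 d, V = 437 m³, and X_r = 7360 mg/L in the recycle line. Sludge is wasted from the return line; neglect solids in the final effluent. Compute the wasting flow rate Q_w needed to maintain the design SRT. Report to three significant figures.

Wasting from the return line (neglecting effluent solids): Q_w = V·X / (θ_c·X_r) = 437.0 × 2710 / (14.4 × 7360) = 11.17 m³/d.

Q_w ≈ 11.2 m³/d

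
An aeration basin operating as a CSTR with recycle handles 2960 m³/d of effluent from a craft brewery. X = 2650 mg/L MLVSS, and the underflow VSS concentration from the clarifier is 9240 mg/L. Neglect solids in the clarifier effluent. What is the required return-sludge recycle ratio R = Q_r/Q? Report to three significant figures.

R ≈ 0.402

Solids balance on the clarifier gives (1+R)X = R·X_r, so R = X/(X_r − X) = 2650 / (9240 − 2650) = 0.4021.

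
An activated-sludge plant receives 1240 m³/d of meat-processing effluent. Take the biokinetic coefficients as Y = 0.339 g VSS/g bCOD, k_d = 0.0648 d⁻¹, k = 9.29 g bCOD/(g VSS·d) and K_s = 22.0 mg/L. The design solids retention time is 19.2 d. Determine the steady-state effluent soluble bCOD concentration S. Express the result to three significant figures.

From the Monod/SRT balance for a CMAS, S = K_s·(1+k_d θ_c)/[θ_c·(Y k − k_d) − 1] = 22.0 × (1 + 0.0648 × 19.2) / [19.2 × (0.339 × 9.29 − 0.0648) − 1] = 49.37 / 58.22 = 0.8480 mg/L.

S ≈ 0.848 mg/L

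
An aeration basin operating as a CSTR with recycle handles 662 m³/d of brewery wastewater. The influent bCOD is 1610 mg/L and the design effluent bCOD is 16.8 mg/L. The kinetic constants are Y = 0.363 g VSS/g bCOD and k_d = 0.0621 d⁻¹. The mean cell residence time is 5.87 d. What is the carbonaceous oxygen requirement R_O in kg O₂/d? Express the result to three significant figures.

Observed yield with endogenous decay: Y_obs = Y / (1 + k_d·θ_c) = 0.363 / (1 + 0.0621 × 5.87) = 0.363 / 1.365 = 0.2660 g VSS/g bCOD.
Substrate removed = Q·(S₀ − S) = 662 m³/d × (1610 − 16.8) g/m³ = 1.05×10^6 g/d = 1055 kg/d.
Biomass synthesised: P_X = Y_obs × 1055 = 280.6 kg VSS/d.
R_O = Q·(S₀ − S) − 1.42·P_X = 1055 − 1.42 × 280.6 = 656.3 kg O₂/d.

R_O ≈ 656 kg O₂/d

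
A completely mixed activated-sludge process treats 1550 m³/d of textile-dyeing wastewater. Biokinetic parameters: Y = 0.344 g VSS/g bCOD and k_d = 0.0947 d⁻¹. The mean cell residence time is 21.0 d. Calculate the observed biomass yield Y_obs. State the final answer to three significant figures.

Correct the yield for decay: Y_obs = Y/(1 + k_d θ_c) = 0.344 / (1 + 0.0947 × 21.0) = 0.344 / 2.989 = 0.1151.

Y_obs ≈ 0.115 g VSS/g bCOD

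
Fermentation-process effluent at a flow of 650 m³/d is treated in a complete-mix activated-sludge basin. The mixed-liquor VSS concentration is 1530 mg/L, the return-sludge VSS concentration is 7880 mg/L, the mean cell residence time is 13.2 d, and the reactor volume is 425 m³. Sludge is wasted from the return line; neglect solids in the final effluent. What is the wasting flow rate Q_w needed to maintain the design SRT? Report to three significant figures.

Q_w ≈ 6.25 m³/d

Q_w = (V·X)/(θ_c X_r) = 425.0 × 1530 / (13.2 × 7880) = 6.251 m³/d.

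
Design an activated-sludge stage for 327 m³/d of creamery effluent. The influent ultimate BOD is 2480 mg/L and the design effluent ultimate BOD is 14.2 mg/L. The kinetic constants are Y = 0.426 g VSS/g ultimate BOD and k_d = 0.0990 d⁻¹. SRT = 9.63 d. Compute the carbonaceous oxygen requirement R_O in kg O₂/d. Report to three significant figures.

Observed yield with endogenous decay: Y_obs = Y / (1 + k_d·θ_c) = 0.426 / (1 + 0.0990 × 9.63) = 0.426 / 1.953 = 0.2181 g VSS/g ultimate BOD.
Q·(S₀ − S) = 327 × (2480 − 14.2) × 10⁻³ = 806.3 kg/d removed.
Biomass synthesised: P_X = Y_obs × 806.3 = 175.8 kg VSS/d.
R_O = Q·ΔS − 1.42 P_X = 806.3 − 249.7 = 556.6 kg O₂/d.

R_O ≈ 557 kg O₂/d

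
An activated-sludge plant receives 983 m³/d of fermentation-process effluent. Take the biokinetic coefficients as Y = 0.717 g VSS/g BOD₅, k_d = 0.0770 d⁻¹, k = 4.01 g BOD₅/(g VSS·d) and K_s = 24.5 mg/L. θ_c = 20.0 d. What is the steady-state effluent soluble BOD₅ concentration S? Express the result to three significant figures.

Effluent substrate depends only on kinetics and SRT: S = K_s(1 + k_d θ_c) / [θ_c(Yk − k_d) − 1] = 24.5 × (1 + 0.0770 × 20.0) / [20.0 × (0.717 × 4.01 − 0.0770) − 1] = 62.23 / 54.96 = 1.132 mg/L.

S ≈ 1.13 mg/L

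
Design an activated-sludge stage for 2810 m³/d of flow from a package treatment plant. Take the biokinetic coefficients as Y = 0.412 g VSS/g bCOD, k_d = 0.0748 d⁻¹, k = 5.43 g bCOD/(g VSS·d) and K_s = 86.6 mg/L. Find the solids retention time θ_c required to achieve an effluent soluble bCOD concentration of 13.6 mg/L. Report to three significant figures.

From 1/θ_c = Y·k·S/(K_s + S) − k_d: Y·k·S/(K_s+S) = 0.412 × 5.43 × 13.6 / (86.6 + 13.6) = 0.3036 d⁻¹.
Then 1/θ_c = μ − k_d = 0.3036 − 0.0748 = 0.2288 d⁻¹, giving θ_c = 4.370 d.

θ_c ≈ 4.37 d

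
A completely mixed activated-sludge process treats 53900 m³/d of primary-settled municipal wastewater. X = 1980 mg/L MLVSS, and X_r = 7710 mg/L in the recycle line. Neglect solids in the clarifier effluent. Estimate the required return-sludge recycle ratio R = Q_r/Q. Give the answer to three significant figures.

R ≈ 0.346

Solids balance on the clarifier gives (1+R)X = R·X_r, so R = X/(X_r − X) = 1980 / (7710 − 1980) = 0.3455.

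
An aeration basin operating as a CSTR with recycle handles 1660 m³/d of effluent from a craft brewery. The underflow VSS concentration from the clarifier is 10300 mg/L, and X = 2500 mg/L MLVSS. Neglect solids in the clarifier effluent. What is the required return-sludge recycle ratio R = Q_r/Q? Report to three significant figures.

R ≈ 0.321

R = Q_r/Q = X/(X_r − X) = 2500 / (10300 − 2500) = 0.3205.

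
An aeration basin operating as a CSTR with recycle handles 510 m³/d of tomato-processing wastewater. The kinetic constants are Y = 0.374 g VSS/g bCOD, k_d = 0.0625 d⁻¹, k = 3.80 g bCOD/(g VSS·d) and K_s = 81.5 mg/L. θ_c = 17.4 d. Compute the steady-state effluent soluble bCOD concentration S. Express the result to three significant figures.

Effluent substrate depends only on kinetics and SRT: S = K_s(1 + k_d θ_c) / [θ_c(Yk − k_d) − 1] = 81.5 × (1 + 0.0625 × 17.4) / [17.4 × (0.374 × 3.80 − 0.0625) − 1] = 170.1 / 22.64 = 7.514 mg/L.

S ≈ 7.51 mg/L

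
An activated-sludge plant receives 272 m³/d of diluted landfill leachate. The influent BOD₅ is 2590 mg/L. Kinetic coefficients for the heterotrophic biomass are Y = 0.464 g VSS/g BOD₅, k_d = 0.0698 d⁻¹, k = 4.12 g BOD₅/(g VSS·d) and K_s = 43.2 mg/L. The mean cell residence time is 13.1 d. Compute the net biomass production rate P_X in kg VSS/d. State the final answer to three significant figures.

From the Monod/SRT balance for a CMAS, S = K_s·(1+k_d θ_c)/[θ_c·(Y k − k_d) − 1] = 43.2 × (1 + 0.0698 × 13.1) / [13.1 × (0.464 × 4.12 − 0.0698) − 1] = 82.70 / 23.13 = 3.576 mg/L.
The observed yield is Y_obs = Y/(1 + k_d·θ_c) = 0.464 / (1 + 0.0698 × 13.1) = 0.464 / 1.914 = 0.2424 g VSS per g BOD₅ removed.
Substrate removed = Q·(S₀ − S) = 272 m³/d × (2590 − 3.58) g/m³ = 7.04×10^5 g/d = 703.5 kg/d.
Biomass produced: P_X = Y_obs·Q·ΔS = 0.2424 × 703.5 ≈ 170.5 kg VSS/d.

P_X ≈ 171 kg VSS/d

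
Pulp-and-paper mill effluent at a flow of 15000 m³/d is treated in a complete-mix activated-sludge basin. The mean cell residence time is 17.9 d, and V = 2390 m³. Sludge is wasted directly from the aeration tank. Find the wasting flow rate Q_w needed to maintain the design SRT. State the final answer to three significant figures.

For wasting at MLVSS concentration, Q_w = V/θ_c = 2390/17.9 = 133.5 m³/d.

Q_w ≈ 134 m³/d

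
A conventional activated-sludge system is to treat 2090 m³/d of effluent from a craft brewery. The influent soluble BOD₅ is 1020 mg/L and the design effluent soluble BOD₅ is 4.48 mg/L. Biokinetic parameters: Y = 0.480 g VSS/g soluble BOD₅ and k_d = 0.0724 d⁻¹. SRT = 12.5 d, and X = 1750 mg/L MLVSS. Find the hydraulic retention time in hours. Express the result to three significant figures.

From the SRT design equation V = Y Q (S₀−S) θ_c / [X (1 + k_d θ_c)] = 0.480 × 2090 × (1020 − 4.48) × 12.5 / [1750 × (1 + 0.0724 × 12.5)] = 1.27×10^7 / 3334 = 3820 m³.
HRT = V/Q = 3820 m³ / 2090 m³·d⁻¹ = 1.828 d × 24 = 43.86 h.

τ ≈ 43.9 h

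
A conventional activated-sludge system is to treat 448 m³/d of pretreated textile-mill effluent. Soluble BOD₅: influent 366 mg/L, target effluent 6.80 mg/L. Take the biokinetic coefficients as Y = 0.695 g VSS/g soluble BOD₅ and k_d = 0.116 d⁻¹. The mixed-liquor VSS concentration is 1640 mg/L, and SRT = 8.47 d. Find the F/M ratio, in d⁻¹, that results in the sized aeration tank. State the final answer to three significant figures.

F/M ≈ 0.343 d⁻¹

Rearranging the biomass balance for a CMAS with decay, V = Y·Q·ΔS·θ_c / [X·(1+k_d θ_c)] = 0.695 × 448 × (366 − 6.80) × 8.47 / [1640 × (1 + 0.116 × 8.47)] = 9.47×10^5 / 3251 = 291.4 m³.
F/M = Q·S₀ / (V·X) = 448 × 366 / (291.4 × 1640) = 0.3432 g soluble BOD₅·(g VSS·d)⁻¹.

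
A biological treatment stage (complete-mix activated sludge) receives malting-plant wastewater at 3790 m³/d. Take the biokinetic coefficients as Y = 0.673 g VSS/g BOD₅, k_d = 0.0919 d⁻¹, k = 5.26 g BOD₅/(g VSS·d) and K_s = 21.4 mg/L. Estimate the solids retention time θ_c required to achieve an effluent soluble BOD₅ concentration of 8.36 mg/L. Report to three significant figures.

From 1/θ_c = Y·k·S/(K_s + S) − k_d: Y·k·S/(K_s+S) = 0.673 × 5.26 × 8.36 / (21.4 + 8.36) = 0.9944 d⁻¹.
θ_c = 1/(μ − k_d) = 1/(0.9944 − 0.0919) = 1/0.9025 = 1.108 d.

θ_c ≈ 1.11 d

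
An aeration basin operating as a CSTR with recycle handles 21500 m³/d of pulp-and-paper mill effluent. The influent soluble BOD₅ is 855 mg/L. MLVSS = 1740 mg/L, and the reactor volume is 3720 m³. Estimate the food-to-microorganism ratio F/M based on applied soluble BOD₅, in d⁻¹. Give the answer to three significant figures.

Food-to-microorganism ratio F/M = Q S₀ / (V X) = 21500 × 855 / (3720 × 1740) = 2.840 d⁻¹.

F/M ≈ 2.84 d⁻¹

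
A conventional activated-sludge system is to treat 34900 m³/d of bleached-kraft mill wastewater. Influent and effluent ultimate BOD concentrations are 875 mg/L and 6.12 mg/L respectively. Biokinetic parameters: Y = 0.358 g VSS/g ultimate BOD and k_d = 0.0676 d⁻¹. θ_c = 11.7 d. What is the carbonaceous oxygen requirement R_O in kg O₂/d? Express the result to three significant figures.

R_O ≈ 21700 kg O₂/d

Observed yield with endogenous decay: Y_obs = Y / (1 + k_d·θ_c) = 0.358 / (1 + 0.0676 × 11.7) = 0.358 / 1.791 = 0.1999 g VSS/g ultimate BOD.
Substrate removed = Q·(S₀ − S) = 34900 m³/d × (875 − 6.12) g/m³ = 3.03×10^7 g/d = 30324 kg/d.
Biomass synthesised: P_X = Y_obs × 30324 = 6062 kg VSS/d.
R_O = Q·ΔS − 1.42 P_X = 30324 − 8608 = 21716 kg O₂/d.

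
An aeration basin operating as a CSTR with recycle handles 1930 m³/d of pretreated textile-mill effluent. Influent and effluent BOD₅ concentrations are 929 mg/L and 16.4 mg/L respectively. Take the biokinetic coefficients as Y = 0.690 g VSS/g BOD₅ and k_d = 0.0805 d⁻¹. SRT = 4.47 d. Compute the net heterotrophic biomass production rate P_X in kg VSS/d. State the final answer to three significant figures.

The observed yield is Y_obs = Y/(1 + k_d·θ_c) = 0.690 / (1 + 0.0805 × 4.47) = 0.690 / 1.360 = 0.5074 g VSS per g BOD₅ removed.
Substrate removed = Q·(S₀ − S) = 1930 m³/d × (929 − 16.4) g/m³ = 1.76×10^6 g/d = 1761 kg/d.
So the net sludge growth is P_X = 0.5074 × 1761 = 893.7 kg VSS/d.

P_X ≈ 894 kg VSS/d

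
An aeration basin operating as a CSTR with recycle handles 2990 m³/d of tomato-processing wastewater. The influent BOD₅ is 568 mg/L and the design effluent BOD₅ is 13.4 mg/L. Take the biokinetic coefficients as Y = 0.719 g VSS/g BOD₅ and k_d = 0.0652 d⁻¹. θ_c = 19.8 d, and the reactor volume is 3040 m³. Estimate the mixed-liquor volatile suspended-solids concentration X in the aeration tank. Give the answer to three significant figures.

X = Y·Q·ΔS·θ_c / [V·(1 + k_d θ_c)] = 0.719 × 2990 × (568 − 13.4) × 19.8 / [3040 × (1 + 0.0652 × 19.8)] = 3390 mg/L.

X ≈ 3390 mg/L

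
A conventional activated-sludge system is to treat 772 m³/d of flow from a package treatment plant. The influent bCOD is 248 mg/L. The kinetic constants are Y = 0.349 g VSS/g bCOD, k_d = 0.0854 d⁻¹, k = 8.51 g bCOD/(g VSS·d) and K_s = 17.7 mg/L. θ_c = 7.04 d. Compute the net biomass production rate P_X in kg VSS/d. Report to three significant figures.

P_X ≈ 41.5 kg VSS/d

Effluent substrate depends only on kinetics and SRT: S = K_s(1 + k_d θ_c) / [θ_c(Yk − k_d) − 1] = 17.7 × (1 + 0.0854 × 7.04) / [7.04 × (0.349 × 8.51 − 0.0854) − 1] = 28.34 / 19.31 = 1.468 mg/L.
The observed yield is Y_obs = Y/(1 + k_d·θ_c) = 0.349 / (1 + 0.0854 × 7.04) = 0.349 / 1.601 = 0.2180 g VSS per g bCOD removed.
ΔS = 248 − 1.47 = 246.5 mg/L, so the substrate removal rate is 772 × 246.5/1000 = 190.3 kg bCOD/d.
So the net sludge growth is P_X = 0.2180 × 190.3 = 41.48 kg VSS/d.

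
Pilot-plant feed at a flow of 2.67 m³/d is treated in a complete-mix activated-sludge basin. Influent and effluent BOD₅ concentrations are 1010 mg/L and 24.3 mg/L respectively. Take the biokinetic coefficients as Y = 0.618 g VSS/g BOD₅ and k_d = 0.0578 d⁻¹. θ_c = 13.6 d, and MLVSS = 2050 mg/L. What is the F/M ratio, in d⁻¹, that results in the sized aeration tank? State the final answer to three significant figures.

F/M ≈ 0.218 d⁻¹

Steady-state biomass mass balance: V·X·(1 + k_d·θ_c) = Y·Q·(S₀ − S)·θ_c, so V = 0.618 × 2.67 × (1010 − 24.3) × 13.6 / [2050 × (1 + 0.0578 × 13.6)] = 2.21×10^4 / 3661 = 6.041 m³.
Food-to-microorganism ratio F/M = Q S₀ / (V X) = 2.67 × 1010 / (6.041 × 2050) = 0.2177 d⁻¹.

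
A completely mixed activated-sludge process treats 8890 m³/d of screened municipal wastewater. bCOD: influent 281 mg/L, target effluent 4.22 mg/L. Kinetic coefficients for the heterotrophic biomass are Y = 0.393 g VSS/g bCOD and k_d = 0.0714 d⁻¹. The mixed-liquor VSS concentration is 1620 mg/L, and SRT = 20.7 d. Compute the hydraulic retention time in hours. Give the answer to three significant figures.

Rearranging the biomass balance for a CMAS with decay, V = Y·Q·ΔS·θ_c / [X·(1+k_d θ_c)] = 0.393 × 8890 × (281 − 4.22) × 20.7 / [1620 × (1 + 0.0714 × 20.7)] = 2×10^7 / 4014 = 4986 m³.
HRT = V/Q = 4986 m³ / 8890 m³·d⁻¹ = 0.5609 d × 24 = 13.46 h.

τ ≈ 13.5 h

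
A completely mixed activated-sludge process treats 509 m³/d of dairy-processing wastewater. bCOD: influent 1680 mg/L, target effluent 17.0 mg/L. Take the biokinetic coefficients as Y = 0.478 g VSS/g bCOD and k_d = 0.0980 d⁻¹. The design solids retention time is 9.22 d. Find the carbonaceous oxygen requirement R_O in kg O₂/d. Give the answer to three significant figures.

R_O ≈ 545 kg O₂/d

The observed yield is Y_obs = Y/(1 + k_d·θ_c) = 0.478 / (1 + 0.0980 × 9.22) = 0.478 / 1.904 = 0.2511 g VSS per g bCOD removed.
ΔS = 1680 − 17.0 = 1663 mg/L, so the substrate removal rate is 509 × 1663/1000 = 846.5 kg bCOD/d.
P_X = Y_obs·Q·(S₀ − S) = 0.2511 × 846.5 = 212.6 kg VSS/d.
Carbonaceous O₂ demand = substrate oxidised − cell-mass equivalent = 846.5 − 1.42 × 212.6 = 544.6 kg O₂/d.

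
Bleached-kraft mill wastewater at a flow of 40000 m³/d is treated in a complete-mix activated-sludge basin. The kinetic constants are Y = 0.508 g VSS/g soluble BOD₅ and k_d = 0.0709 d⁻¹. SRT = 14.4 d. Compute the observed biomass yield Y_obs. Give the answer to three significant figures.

Y_obs ≈ 0.251 g VSS/g soluble BOD₅

Correct the yield for decay: Y_obs = Y/(1 + k_d θ_c) = 0.508 / (1 + 0.0709 × 14.4) = 0.508 / 2.021 = 0.2514.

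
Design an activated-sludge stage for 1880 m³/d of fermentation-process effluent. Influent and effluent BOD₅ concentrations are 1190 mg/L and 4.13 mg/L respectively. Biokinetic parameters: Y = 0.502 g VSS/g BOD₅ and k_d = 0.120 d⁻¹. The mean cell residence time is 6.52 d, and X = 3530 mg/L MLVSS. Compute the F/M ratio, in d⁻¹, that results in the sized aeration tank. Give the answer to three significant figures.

From the SRT design equation V = Y Q (S₀−S) θ_c / [X (1 + k_d θ_c)] = 0.502 × 1880 × (1190 − 4.13) × 6.52 / [3530 × (1 + 0.120 × 6.52)] = 7.3×10^6 / 6292 = 1160 m³.
F/M = applied load / biomass = Q·S₀/(V·X) = 1880 × 1190 / (1160 × 3530) = 0.5465 d⁻¹.

F/M ≈ 0.546 d⁻¹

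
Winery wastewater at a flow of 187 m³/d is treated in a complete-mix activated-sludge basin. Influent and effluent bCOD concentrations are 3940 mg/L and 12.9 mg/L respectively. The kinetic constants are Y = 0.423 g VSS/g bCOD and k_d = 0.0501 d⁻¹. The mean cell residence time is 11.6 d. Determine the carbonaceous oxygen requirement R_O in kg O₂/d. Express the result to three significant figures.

Correct the yield for decay: Y_obs = Y/(1 + k_d θ_c) = 0.423 / (1 + 0.0501 × 11.6) = 0.423 / 1.581 = 0.2675.
Substrate removed = Q·(S₀ − S) = 187 m³/d × (3940 − 12.9) g/m³ = 7.34×10^5 g/d = 734.4 kg/d.
Biomass synthesised: P_X = Y_obs × 734.4 = 196.5 kg VSS/d.
R_O = Q·(S₀ − S) − 1.42·P_X = 734.4 − 1.42 × 196.5 = 455.4 kg O₂/d.

R_O ≈ 455 kg O₂/d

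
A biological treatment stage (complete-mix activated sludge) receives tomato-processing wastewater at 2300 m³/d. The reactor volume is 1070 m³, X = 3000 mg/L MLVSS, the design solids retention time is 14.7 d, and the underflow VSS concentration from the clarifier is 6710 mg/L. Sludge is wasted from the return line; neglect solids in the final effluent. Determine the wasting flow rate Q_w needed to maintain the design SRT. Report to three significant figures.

Q_w ≈ 32.5 m³/d

Wasting from the return line (neglecting effluent solids): Q_w = V·X / (θ_c·X_r) = 1070 × 3000 / (14.7 × 6710) = 32.54 m³/d.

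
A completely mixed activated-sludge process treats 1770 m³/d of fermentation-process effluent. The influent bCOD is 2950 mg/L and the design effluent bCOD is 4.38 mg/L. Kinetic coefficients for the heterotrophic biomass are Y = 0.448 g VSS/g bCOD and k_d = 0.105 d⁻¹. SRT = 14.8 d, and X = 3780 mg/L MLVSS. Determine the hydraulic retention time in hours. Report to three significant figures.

τ ≈ 48.6 h

From the SRT design equation V = Y Q (S₀−S) θ_c / [X (1 + k_d θ_c)] = 0.448 × 1770 × (2950 − 4.38) × 14.8 / [3780 × (1 + 0.105 × 14.8)] = 3.46×10^7 / 9654 = 3581 m³.
τ = V/Q = 3581/1770 = 2.023 d, or 48.55 h.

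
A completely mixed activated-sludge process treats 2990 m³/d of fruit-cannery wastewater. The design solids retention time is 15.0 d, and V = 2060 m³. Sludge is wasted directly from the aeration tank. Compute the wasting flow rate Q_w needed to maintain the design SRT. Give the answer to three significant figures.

With mixed-liquor wasting, θ_c = V/Q_w, so Q_w = V/θ_c = 2060/15.0 = 137.3 m³/d.

Q_w ≈ 137 m³/d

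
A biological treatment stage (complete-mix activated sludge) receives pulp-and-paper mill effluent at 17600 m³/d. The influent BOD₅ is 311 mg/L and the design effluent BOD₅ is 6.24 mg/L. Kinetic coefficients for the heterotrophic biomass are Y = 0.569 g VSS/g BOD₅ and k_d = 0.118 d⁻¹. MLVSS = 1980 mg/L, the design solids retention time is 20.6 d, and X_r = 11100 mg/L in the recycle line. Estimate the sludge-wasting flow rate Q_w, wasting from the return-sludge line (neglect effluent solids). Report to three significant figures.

Q_w ≈ 80.1 m³/d

From the SRT design equation V = Y Q (S₀−S) θ_c / [X (1 + k_d θ_c)] = 0.569 × 17600 × (311 − 6.24) × 20.6 / [1980 × (1 + 0.118 × 20.6)] = 6.29×10^7 / 6793 = 9255 m³.
θ_c = V·X/(Q_w·X_r) when wasting from the recycle, so Q_w = V·X/(θ_c·X_r) = 9255 × 1980 / (20.6 × 11100) = 80.14 m³/d.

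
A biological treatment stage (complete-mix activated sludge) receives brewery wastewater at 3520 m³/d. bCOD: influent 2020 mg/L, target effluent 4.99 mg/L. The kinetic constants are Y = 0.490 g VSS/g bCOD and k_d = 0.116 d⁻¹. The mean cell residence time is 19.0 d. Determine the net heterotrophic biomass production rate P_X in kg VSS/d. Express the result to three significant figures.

The observed yield is Y_obs = Y/(1 + k_d·θ_c) = 0.490 / (1 + 0.116 × 19.0) = 0.490 / 3.204 = 0.1529 g VSS per g bCOD removed.
Substrate removed = Q·(S₀ − S) = 3520 m³/d × (2020 − 4.99) g/m³ = 7.09×10^6 g/d = 7093 kg/d.
So the net sludge growth is P_X = 0.1529 × 7093 = 1085 kg VSS/d.

P_X ≈ 1080 kg VSS/d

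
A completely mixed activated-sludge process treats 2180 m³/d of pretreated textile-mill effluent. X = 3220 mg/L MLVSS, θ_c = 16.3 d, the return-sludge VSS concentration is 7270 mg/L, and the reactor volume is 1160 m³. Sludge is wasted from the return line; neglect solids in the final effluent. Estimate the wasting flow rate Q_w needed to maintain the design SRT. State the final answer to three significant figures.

θ_c = V·X/(Q_w·X_r) when wasting from the recycle, so Q_w = V·X/(θ_c·X_r) = 1160 × 3220 / (16.3 × 7270) = 31.52 m³/d.

Q_w ≈ 31.5 m³/d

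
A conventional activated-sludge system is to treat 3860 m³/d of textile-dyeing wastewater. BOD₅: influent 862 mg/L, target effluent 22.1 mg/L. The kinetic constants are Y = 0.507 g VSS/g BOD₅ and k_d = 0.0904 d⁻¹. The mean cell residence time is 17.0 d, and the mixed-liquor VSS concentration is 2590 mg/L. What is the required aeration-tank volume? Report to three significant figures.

From the SRT design equation V = Y Q (S₀−S) θ_c / [X (1 + k_d θ_c)] = 0.507 × 3860 × (862 − 22.1) × 17.0 / [2590 × (1 + 0.0904 × 17.0)] = 2.79×10^7 / 6570 = 4253 m³.

V ≈ 4250 m³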